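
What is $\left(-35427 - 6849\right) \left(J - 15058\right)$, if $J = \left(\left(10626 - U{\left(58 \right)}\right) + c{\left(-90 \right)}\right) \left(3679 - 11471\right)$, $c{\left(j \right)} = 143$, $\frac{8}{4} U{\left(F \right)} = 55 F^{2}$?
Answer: $-26926041572664$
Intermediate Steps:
$U{\left(F \right)} = \frac{55 F^{2}}{2}$
$J = 636925872$ ($J = \left(\left(10626 - \frac{55 \cdot 58^{2}}{2}\right) + 143\right) \left(3679 - 11471\right) = \left(\left(10626 - \frac{55}{2} \cdot 3364\right) + 143\right) \left(-7792\right) = \left(\left(10626 - 92510\right) + 143\right) \left(-7792\right) = \left(-81884 + 143\right) \left(-7792\right) = \left(-81741\right) \left(-7792\right) = 636925872$)
$\left(-35427 - 6849\right) \left(J - 15058\right) = \left(-35427 - 6849\right) \left(636925872 - 15058\right) = \left(-42276\right) 636910814 = -26926041572664$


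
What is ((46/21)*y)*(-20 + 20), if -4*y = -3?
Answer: 0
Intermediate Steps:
y = ¾ (y = -¼*(-3) = ¾ ≈ 0.75000)
((46/21)*y)*(-20 + 20) = ((46/21)*(¾))*(-20 + 20) = ((46*(1/21))*(¾))*0 = ((46/21)*(¾))*0 = (23/14)*0 = 0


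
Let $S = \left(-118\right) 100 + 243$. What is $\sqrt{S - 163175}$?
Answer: $2 i \sqrt{43683} \approx 418.01 i$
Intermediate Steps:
$S = -11557$ ($S = -11800 + 243 = -11557$)
$\sqrt{S - 163175} = \sqrt{-11557 - 163175} = \sqrt{-174732} = 2 i \sqrt{43683}$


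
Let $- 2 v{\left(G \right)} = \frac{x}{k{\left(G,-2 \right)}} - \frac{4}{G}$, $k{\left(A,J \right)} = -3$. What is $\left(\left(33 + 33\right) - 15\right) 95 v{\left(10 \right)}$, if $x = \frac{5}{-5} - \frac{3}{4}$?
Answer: $- \frac{3553}{8} \approx -444.13$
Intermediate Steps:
$x = - \frac{7}{4}$ ($x = 5 \left(- \frac{1}{5}\right) - \frac{3}{4} = -1 - \frac{3}{4} = - \frac{7}{4} \approx -1.75$)
$v{\left(G \right)} = - \frac{7}{24} + \frac{2}{G}$ ($v{\left(G \right)} = - \frac{- \frac{7}{4 \left(-3\right)} - \frac{4}{G}}{2} = - \frac{\left(- \frac{7}{4}\right) \left(- \frac{1}{3}\right) - \frac{4}{G}}{2} = - \frac{\frac{7}{12} - \frac{4}{G}}{2} = - \frac{7}{24} + \frac{2}{G}$)
$\left(\left(33 + 33\right) - 15\right) 95 v{\left(10 \right)} = \left(\left(33 + 33\right) - 15\right) 95 \left(- \frac{7}{24} + \frac{2}{10}\right) = \left(66 - 15\right) 95 \left(- \frac{7}{24} + 2 \cdot \frac{1}{10}\right) = 51 \cdot 95 \left(- \frac{7}{24} + \frac{1}{5}\right) = 4845 \left(- \frac{11}{120}\right) = - \frac{3553}{8}$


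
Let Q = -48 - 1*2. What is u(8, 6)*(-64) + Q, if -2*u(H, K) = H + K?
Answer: 398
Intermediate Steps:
u(H, K) = -H/2 - K/2 (u(H, K) = -(H + K)/2 = -H/2 - K/2)
Q = -50 (Q = -48 - 2 = -50)
u(8, 6)*(-64) + Q = (-1/2*8 - 1/2*6)*(-64) - 50 = (-4 - 3)*(-64) - 50 = -7*(-64) - 50 = 448 - 50 = 398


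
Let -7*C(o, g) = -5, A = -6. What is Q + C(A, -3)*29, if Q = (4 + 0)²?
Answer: 257/7 ≈ 36.714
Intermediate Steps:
C(o, g) = 5/7 (C(o, g) = -⅐*(-5) = 5/7)
Q = 16 (Q = 4² = 16)
Q + C(A, -3)*29 = 16 + (5/7)*29 = 16 + 145/7 = 257/7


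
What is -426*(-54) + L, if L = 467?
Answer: 23471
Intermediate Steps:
-426*(-54) + L = -426*(-54) + 467 = 23004 + 467 = 23471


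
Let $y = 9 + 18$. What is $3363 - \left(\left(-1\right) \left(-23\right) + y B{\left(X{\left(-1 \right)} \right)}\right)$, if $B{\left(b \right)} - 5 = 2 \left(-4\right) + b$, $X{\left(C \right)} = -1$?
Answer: $3448$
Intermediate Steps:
$y = 27$
$B{\left(b \right)} = -3 + b$ ($B{\left(b \right)} = 5 + \left(2 \left(-4\right) + b\right) = 5 + \left(-8 + b\right) = -3 + b$)
$3363 - \left(\left(-1\right) \left(-23\right) + y B{\left(X{\left(-1 \right)} \right)}\right) = 3363 - \left(\left(-1\right) \left(-23\right) + 27 \left(-3 - 1\right)\right) = 3363 - \left(23 + 27 \left(-4\right)\right) = 3363 - \left(23 - 108\right) = 3363 - -85 = 3363 + 85 = 3448$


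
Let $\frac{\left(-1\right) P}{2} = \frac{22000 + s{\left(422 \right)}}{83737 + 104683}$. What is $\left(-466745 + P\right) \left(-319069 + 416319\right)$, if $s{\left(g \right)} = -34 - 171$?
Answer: $- \frac{427628363682625}{9421} \approx -4.5391 \cdot 10^{10}$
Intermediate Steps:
$s{\left(g \right)} = -205$
$P = - \frac{4359}{18842}$ ($P = - 2 \frac{22000 - 205}{83737 + 104683} = - 2 \cdot \frac{21795}{188420} = - 2 \cdot 21795 \cdot \frac{1}{188420} = \left(-2\right) \frac{4359}{37684} = - \frac{4359}{18842} \approx -0.23134$)
$\left(-466745 + P\right) \left(-319069 + 416319\right) = \left(-466745 - \frac{4359}{18842}\right) \left(-319069 + 416319\right) = \left(- \frac{8794413649}{18842}\right) 97250 = - \frac{427628363682625}{9421}$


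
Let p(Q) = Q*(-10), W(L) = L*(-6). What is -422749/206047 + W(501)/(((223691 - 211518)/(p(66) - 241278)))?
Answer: 149845754728939/2508210131 ≈ 59742.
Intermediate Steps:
W(L) = -6*L
p(Q) = -10*Q
-422749/206047 + W(501)/(((223691 - 211518)/(p(66) - 241278))) = -422749/206047 + (-6*501)/(((223691 - 211518)/(-10*66 - 241278))) = -422749*1/206047 - 3006/(12173/(-660 - 241278)) = -422749/206047 - 3006/(12173/(-241938)) = -422749/206047 - 3006/(12173*(-1/241938)) = -422749/206047 - 3006/(-12173/241938) = -422749/206047 - 3006*(-241938/12173) = -422749/206047 + 727265628/12173 = 149845754728939/2508210131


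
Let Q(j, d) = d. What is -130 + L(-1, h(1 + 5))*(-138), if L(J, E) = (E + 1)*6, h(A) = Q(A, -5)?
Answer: 3182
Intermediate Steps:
h(A) = -5
L(J, E) = 6 + 6*E (L(J, E) = (1 + E)*6 = 6 + 6*E)
-130 + L(-1, h(1 + 5))*(-138) = -130 + (6 + 6*(-5))*(-138) = -130 + (6 - 30)*(-138) = -130 - 24*(-138) = -130 + 3312 = 3182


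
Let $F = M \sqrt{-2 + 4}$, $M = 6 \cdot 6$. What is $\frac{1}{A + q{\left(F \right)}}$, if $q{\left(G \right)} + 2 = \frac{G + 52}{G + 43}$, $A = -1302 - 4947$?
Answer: $- \frac{4644137}{29028274919} - \frac{324 \sqrt{2}}{29028274919} \approx -0.00016$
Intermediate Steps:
$M = 36$
$F = 36 \sqrt{2}$ ($F = 36 \sqrt{-2 + 4} = 36 \sqrt{2} \approx 50.912$)
$A = -6249$
$q{\left(G \right)} = -2 + \frac{52 + G}{43 + G}$ ($q{\left(G \right)} = -2 + \frac{G + 52}{G + 43} = -2 + \frac{52 + G}{43 + G}$)
$\frac{1}{A + q{\left(F \right)}} = \frac{1}{-6249 + \frac{-34 - 36 \sqrt{2}}{43 + 36 \sqrt{2}}}$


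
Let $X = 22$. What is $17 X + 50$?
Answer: $424$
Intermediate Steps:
$17 X + 50 = 17 \cdot 22 + 50 = 374 + 50 = 424$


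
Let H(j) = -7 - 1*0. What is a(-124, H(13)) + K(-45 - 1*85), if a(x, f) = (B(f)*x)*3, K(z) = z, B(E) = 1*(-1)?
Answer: 242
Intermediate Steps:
B(E) = -1
H(j) = -7 (H(j) = -7 + 0 = -7)
a(x, f) = -3*x (a(x, f) = -x*3 = -3*x)
a(-124, H(13)) + K(-45 - 1*85) = -3*(-124) + (-45 - 1*85) = 372 + (-45 - 85) = 372 - 130 = 242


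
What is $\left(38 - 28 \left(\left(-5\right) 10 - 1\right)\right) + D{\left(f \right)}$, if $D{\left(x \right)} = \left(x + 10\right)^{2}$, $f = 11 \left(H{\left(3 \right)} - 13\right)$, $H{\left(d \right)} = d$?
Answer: $11466$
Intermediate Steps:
$f = -110$ ($f = 11 \left(3 - 13\right) = 11 \left(-10\right) = -110$)
$D{\left(x \right)} = \left(10 + x\right)^{2}$
$\left(38 - 28 \left(\left(-5\right) 10 - 1\right)\right) + D{\left(f \right)} = \left(38 - 28 \left(\left(-5\right) 10 - 1\right)\right) + \left(10 - 110\right)^{2} = \left(38 - 28 \left(-50 - 1\right)\right) + \left(-100\right)^{2} = \left(38 - -1428\right) + 10000 = \left(38 + 1428\right) + 10000 = 1466 + 10000 = 11466$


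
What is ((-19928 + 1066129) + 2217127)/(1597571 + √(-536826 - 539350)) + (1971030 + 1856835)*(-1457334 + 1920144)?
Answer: 4521472220608456414117338/2552234176217 - 13053312*I*√67261/2552234176217 ≈ 1.7716e+12 - 0.0013264*I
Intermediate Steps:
((-19928 + 1066129) + 2217127)/(1597571 + √(-536826 - 539350)) + (1971030 + 1856835)*(-1457334 + 1920144) = (1046201 + 2217127)/(1597571 + √(-1076176)) + 3827865*462810 = 3263328/(1597571 + 4*I*√67261) + 1771574200650 = 1771574200650 + 3263328/(1597571 + 4*I*√67261)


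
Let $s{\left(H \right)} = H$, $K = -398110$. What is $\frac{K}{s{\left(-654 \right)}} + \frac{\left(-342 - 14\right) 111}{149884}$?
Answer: $\frac{7455559472}{12253017} \approx 608.47$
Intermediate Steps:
$\frac{K}{s{\left(-654 \right)}} + \frac{\left(-342 - 14\right) 111}{149884} = - \frac{398110}{-654} + \frac{\left(-342 - 14\right) 111}{149884} = \left(-398110\right) \left(- \frac{1}{654}\right) + \left(-356\right) 111 \cdot \frac{1}{149884} = \frac{199055}{327} - \frac{9879}{37471} = \frac{7455559472}{12253017}$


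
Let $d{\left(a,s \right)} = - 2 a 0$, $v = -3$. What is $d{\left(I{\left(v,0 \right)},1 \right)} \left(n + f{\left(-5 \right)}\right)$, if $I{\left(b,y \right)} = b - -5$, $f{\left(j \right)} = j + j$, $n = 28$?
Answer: $0$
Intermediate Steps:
$f{\left(j \right)} = 2 j$
$I{\left(b,y \right)} = 5 + b$ ($I{\left(b,y \right)} = b + 5 = 5 + b$)
$d{\left(a,s \right)} = 0$
$d{\left(I{\left(v,0 \right)},1 \right)} \left(n + f{\left(-5 \right)}\right) = 0 \left(28 + 2 \left(-5\right)\right) = 0 \left(28 - 10\right) = 0 \cdot 18 = 0$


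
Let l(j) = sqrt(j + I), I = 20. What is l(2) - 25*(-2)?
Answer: 50 + sqrt(22) ≈ 54.690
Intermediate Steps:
l(j) = sqrt(20 + j) (l(j) = sqrt(j + 20) = sqrt(20 + j))
l(2) - 25*(-2) = sqrt(20 + 2) - 25*(-2) = sqrt(22) - 1*(-50) = sqrt(22) + 50 = 50 + sqrt(22)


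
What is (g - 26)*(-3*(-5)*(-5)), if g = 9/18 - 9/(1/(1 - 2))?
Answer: 2475/2 ≈ 1237.5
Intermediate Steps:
g = 19/2 (g = 9*(1/18) - 9/(1/(-1)) = ½ - 9/(-1) = ½ - 9*(-1) = ½ + 9 = 19/2 ≈ 9.5000)
(g - 26)*(-3*(-5)*(-5)) = (19/2 - 26)*(-3*(-5)*(-5)) = -495*(-5)/2 = -33/2*(-75) = 2475/2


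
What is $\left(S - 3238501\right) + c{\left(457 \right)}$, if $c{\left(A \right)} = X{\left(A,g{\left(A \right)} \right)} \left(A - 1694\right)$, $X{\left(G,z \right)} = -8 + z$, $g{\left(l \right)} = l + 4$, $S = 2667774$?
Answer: $-1131088$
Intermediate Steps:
$g{\left(l \right)} = 4 + l$
$c{\left(A \right)} = \left(-1694 + A\right) \left(-4 + A\right)$ ($c{\left(A \right)} = \left(-8 + \left(4 + A\right)\right) \left(A - 1694\right) = \left(-4 + A\right) \left(-1694 + A\right) = \left(-1694 + A\right) \left(-4 + A\right)$)
$\left(S - 3238501\right) + c{\left(457 \right)} = \left(2667774 - 3238501\right) + \left(-1694 + 457\right) \left(-4 + 457\right) = -570727 - 560361 = -1131088$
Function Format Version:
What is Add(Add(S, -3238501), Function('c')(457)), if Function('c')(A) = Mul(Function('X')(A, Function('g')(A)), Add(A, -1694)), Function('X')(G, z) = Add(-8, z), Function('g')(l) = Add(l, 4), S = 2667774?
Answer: -1131088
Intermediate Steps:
Function('g')(l) = Add(4, l)
Function('c')(A) = Mul(Add(-1694, A), Add(-4, A)) (Function('c')(A) = Mul(Add(-8, Add(4, A)), Add(A, -1694)) = Mul(Add(-4, A), Add(-1694, A)) = Mul(Add(-1694, A), Add(-4, A)))
Add(Add(S, -3238501), Function('c')(457)) = Add(Add(2667774, -3238501), Mul(Add(-1694, 457), Add(-4, 457))) = Add(-570727, Mul(-1237, 453)) = Add(-570727, -560361) = -1131088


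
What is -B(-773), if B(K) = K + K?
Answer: 1546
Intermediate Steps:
B(K) = 2*K
-B(-773) = -2*(-773) = -1*(-1546) = 1546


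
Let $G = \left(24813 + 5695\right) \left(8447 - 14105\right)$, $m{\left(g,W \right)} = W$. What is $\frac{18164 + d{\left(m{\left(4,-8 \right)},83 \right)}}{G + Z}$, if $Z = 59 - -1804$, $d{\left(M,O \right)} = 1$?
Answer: $- \frac{6055}{57537467} \approx -0.00010524$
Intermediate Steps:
$Z = 1863$ ($Z = 59 + 1804 = 1863$)
$G = -172614264$ ($G = 30508 \left(-5658\right) = -172614264$)
$\frac{18164 + d{\left(m{\left(4,-8 \right)},83 \right)}}{G + Z} = \frac{18164 + 1}{-172614264 + 1863} = \frac{18165}{-172612401} = 18165 \left(- \frac{1}{172612401}\right) = - \frac{6055}{57537467}$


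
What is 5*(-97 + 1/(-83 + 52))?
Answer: -15040/31 ≈ -485.16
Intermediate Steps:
5*(-97 + 1/(-83 + 52)) = 5*(-97 + 1/(-31)) = 5*(-97 - 1/31) = 5*(-3008/31) = -15040/31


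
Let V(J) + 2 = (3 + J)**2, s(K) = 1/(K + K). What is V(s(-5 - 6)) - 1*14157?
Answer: -6848731/484 ≈ -14150.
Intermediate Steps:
s(K) = 1/(2*K)
V(J) = -2 + (3 + J)**2
V(s(-5 - 6)) - 1*14157 = (-2 + (3 + 1/(2*(-5 - 6)))**2) - 1*14157 = (-2 + (3 + (1/2)/(-11))**2) - 14157 = (-2 + (3 + (1/2)*(-1/11))**2) - 14157 = (-2 + (3 - 1/22)**2) - 14157 = (-2 + (65/22)**2) - 14157 = (-2 + 4225/484) - 14157 = 3257/484 - 14157 = -6848731/484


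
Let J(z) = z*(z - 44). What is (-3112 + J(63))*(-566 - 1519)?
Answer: 3992775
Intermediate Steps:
J(z) = z*(-44 + z)
(-3112 + J(63))*(-566 - 1519) = (-3112 + 63*(-44 + 63))*(-566 - 1519) = (-3112 + 63*19)*(-2085) = (-3112 + 1197)*(-2085) = -1915*(-2085) = 3992775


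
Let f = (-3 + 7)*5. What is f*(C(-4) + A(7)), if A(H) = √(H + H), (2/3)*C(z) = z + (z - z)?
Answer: -120 + 20*√14 ≈ -45.167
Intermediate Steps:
C(z) = 3*z/2 (C(z) = 3*(z + (z - z))/2 = 3*(z + 0)/2 = 3*z/2)
A(H) = √2*√H (A(H) = √(2*H) = √2*√H)
f = 20 (f = 4*5 = 20)
f*(C(-4) + A(7)) = 20*((3/2)*(-4) + √2*√7) = 20*(-6 + √14) = -120 + 20*√14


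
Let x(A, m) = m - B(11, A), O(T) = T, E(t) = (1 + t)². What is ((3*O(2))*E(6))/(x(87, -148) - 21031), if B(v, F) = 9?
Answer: -147/10594 ≈ -0.013876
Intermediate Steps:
x(A, m) = -9 + m (x(A, m) = m - 1*9 = m - 9 = -9 + m)
((3*O(2))*E(6))/(x(87, -148) - 21031) = ((3*2)*(1 + 6)²)/((-9 - 148) - 21031) = (6*7²)/(-157 - 21031) = (6*49)/(-21188) = 294*(-1/21188) = -147/10594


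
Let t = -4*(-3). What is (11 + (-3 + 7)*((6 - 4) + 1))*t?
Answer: 276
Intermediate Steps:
t = 12
(11 + (-3 + 7)*((6 - 4) + 1))*t = (11 + (-3 + 7)*((6 - 4) + 1))*12 = (11 + 4*(2 + 1))*12 = (11 + 4*3)*12 = (11 + 12)*12 = 23*12 = 276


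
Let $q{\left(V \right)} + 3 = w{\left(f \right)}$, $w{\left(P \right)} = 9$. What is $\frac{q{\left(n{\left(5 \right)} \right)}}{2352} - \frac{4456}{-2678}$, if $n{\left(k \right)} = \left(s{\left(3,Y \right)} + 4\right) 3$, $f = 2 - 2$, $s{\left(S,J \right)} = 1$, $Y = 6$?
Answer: $\frac{874715}{524888} \approx 1.6665$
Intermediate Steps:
$f = 0$
$n{\left(k \right)} = 15$ ($n{\left(k \right)} = \left(1 + 4\right) 3 = 5 \cdot 3 = 15$)
$q{\left(V \right)} = 6$ ($q{\left(V \right)} = -3 + 9 = 6$)
$\frac{q{\left(n{\left(5 \right)} \right)}}{2352} - \frac{4456}{-2678} = \frac{6}{2352} - \frac{4456}{-2678} = 6 \cdot \frac{1}{2352} - - \frac{2228}{1339} = \frac{1}{392} + \frac{2228}{1339} = \frac{874715}{524888}$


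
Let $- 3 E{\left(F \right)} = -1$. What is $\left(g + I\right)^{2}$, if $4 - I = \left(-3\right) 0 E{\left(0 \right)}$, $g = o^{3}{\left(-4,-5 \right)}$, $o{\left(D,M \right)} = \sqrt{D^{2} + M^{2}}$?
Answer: $68937 + 328 \sqrt{41} \approx 71037.0$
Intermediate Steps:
$E{\left(F \right)} = \frac{1}{3}$ ($E{\left(F \right)} = \left(- \frac{1}{3}\right) \left(-1\right) = \frac{1}{3}$)
$g = 41 \sqrt{41}$ ($g = \left(\sqrt{\left(-4\right)^{2} + \left(-5\right)^{2}}\right)^{3} = \left(\sqrt{16 + 25}\right)^{3} = \left(\sqrt{41}\right)^{3} = 41 \sqrt{41} \approx 262.53$)
$I = 4$ ($I = 4 - \left(-3\right) 0 \cdot \frac{1}{3} = 4 - 0 \cdot \frac{1}{3} = 4 - 0 = 4 + 0 = 4$)
$\left(g + I\right)^{2} = \left(41 \sqrt{41} + 4\right)^{2} = \left(4 + 41 \sqrt{41}\right)^{2}$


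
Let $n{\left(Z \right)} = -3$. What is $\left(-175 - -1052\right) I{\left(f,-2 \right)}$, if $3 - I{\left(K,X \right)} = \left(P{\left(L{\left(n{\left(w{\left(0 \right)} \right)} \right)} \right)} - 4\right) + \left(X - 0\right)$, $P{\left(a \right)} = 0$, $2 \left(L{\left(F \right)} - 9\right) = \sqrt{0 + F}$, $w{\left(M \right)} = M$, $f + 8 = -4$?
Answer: $7893$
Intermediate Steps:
$f = -12$ ($f = -8 - 4 = -12$)
$L{\left(F \right)} = 9 + \frac{\sqrt{F}}{2}$ ($L{\left(F \right)} = 9 + \frac{\sqrt{0 + F}}{2} = 9 + \frac{\sqrt{F}}{2}$)
$I{\left(K,X \right)} = 7 - X$ ($I{\left(K,X \right)} = 3 - \left(\left(0 - 4\right) + \left(X - 0\right)\right) = 3 - \left(-4 + \left(X + 0\right)\right) = 3 - \left(-4 + X\right) = 7 - X$)
$\left(-175 - -1052\right) I{\left(f,-2 \right)} = \left(-175 - -1052\right) \left(7 - -2\right) = \left(-175 + 1052\right) \left(7 + 2\right) = 877 \cdot 9 = 7893$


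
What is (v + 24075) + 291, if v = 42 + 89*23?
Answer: 26455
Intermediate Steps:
v = 2089 (v = 42 + 2047 = 2089)
(v + 24075) + 291 = (2089 + 24075) + 291 = 26164 + 291 = 26455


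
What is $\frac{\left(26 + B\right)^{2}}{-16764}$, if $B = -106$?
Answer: $- \frac{1600}{4191} \approx -0.38177$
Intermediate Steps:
$\frac{\left(26 + B\right)^{2}}{-16764} = \frac{\left(26 - 106\right)^{2}}{-16764} = \left(-80\right)^{2} \left(- \frac{1}{16764}\right) = 6400 \left(- \frac{1}{16764}\right) = - \frac{1600}{4191}$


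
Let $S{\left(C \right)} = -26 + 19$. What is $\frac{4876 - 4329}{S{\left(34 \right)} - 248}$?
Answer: $- \frac{547}{255} \approx -2.1451$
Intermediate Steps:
$S{\left(C \right)} = -7$
$\frac{4876 - 4329}{S{\left(34 \right)} - 248} = \frac{4876 - 4329}{-7 - 248} = \frac{547}{-255} = 547 \left(- \frac{1}{255}\right) = - \frac{547}{255}$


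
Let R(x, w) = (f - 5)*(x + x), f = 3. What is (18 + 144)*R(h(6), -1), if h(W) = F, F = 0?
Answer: 0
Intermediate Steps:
h(W) = 0
R(x, w) = -4*x (R(x, w) = (3 - 5)*(x + x) = -4*x)
(18 + 144)*R(h(6), -1) = (18 + 144)*(-4*0) = 162*0 = 0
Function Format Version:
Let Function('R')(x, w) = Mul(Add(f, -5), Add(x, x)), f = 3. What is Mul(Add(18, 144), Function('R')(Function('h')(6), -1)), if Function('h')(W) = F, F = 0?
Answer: 0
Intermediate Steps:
Function('h')(W) = 0
Function('R')(x, w) = Mul(-4, x) (Function('R')(x, w) = Mul(Add(3, -5), Add(x, x)) = Mul(-2, Mul(2, x)) = Mul(-4, x))
Mul(Add(18, 144), Function('R')(Function('h')(6), -1)) = Mul(Add(18, 144), Mul(-4, 0)) = Mul(162, 0) = 0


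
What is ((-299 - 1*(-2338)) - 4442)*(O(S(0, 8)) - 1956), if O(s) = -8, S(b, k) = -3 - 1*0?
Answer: 4719492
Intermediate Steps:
S(b, k) = -3 (S(b, k) = -3 + 0 = -3)
((-299 - 1*(-2338)) - 4442)*(O(S(0, 8)) - 1956) = ((-299 - 1*(-2338)) - 4442)*(-8 - 1956) = ((-299 + 2338) - 4442)*(-1964) = (2039 - 4442)*(-1964) = -2403*(-1964) = 4719492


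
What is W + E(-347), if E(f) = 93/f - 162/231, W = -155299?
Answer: -4149459880/26719 ≈ -1.5530e+5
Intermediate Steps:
E(f) = -54/77 + 93/f (E(f) = 93/f - 162*1/231 = 93/f - 54/77 = -54/77 + 93/f)
W + E(-347) = -155299 + (-54/77 + 93/(-347)) = -155299 + (-54/77 + 93*(-1/347)) = -155299 + (-54/77 - 93/347) = -155299 - 25899/26719 = -4149459880/26719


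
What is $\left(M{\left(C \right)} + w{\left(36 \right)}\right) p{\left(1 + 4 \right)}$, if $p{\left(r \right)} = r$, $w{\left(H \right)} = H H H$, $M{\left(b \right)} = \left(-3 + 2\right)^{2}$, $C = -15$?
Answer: $233285$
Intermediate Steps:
$M{\left(b \right)} = 1$ ($M{\left(b \right)} = \left(-1\right)^{2} = 1$)
$w{\left(H \right)} = H^{3}$ ($w{\left(H \right)} = H^{2} H = H^{3}$)
$\left(M{\left(C \right)} + w{\left(36 \right)}\right) p{\left(1 + 4 \right)} = \left(1 + 36^{3}\right) \left(1 + 4\right) = \left(1 + 46656\right) 5 = 46657 \cdot 5 = 233285$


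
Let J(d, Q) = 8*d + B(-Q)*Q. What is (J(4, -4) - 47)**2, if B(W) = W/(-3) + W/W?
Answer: 1681/9 ≈ 186.78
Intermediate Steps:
B(W) = 1 - W/3 (B(W) = W*(-1/3) + 1 = -W/3 + 1 = 1 - W/3)
J(d, Q) = 8*d + Q*(1 + Q/3) (J(d, Q) = 8*d + (1 - (-1)*Q/3)*Q = 8*d + (1 + Q/3)*Q = 8*d + Q*(1 + Q/3))
(J(4, -4) - 47)**2 = ((-4 + 8*4 + (1/3)*(-4)**2) - 47)**2 = ((-4 + 32 + (1/3)*16) - 47)**2 = ((-4 + 32 + 16/3) - 47)**2 = (100/3 - 47)**2 = (-41/3)**2 = 1681/9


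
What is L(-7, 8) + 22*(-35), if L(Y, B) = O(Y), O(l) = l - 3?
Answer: -780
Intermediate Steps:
O(l) = -3 + l
L(Y, B) = -3 + Y
L(-7, 8) + 22*(-35) = (-3 - 7) + 22*(-35) = -10 - 770 = -780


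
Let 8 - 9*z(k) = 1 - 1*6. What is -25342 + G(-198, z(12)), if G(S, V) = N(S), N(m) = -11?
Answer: -25353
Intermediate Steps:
z(k) = 13/9 (z(k) = 8/9 - (1 - 1*6)/9 = 8/9 - (1 - 6)/9 = 8/9 - 1/9*(-5) = 8/9 + 5/9 = 13/9)
G(S, V) = -11
-25342 + G(-198, z(12)) = -25342 - 11 = -25353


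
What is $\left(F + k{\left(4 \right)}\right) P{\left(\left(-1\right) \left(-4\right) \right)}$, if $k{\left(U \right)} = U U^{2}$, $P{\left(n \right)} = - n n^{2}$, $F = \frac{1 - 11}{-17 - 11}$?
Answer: $- \frac{28832}{7} \approx -4118.9$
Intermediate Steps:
$F = \frac{5}{14}$ ($F = - \frac{10}{-28} = \left(-10\right) \left(- \frac{1}{28}\right) = \frac{5}{14} \approx 0.35714$)
$P{\left(n \right)} = - n^{3}$
$k{\left(U \right)} = U^{3}$
$\left(F + k{\left(4 \right)}\right) P{\left(\left(-1\right) \left(-4\right) \right)} = \left(\frac{5}{14} + 4^{3}\right) \left(- \left(\left(-1\right) \left(-4\right)\right)^{3}\right) = \left(\frac{5}{14} + 64\right) \left(- 4^{3}\right) = \frac{901 \left(\left(-1\right) 64\right)}{14} = \frac{901}{14} \left(-64\right) = - \frac{28832}{7}$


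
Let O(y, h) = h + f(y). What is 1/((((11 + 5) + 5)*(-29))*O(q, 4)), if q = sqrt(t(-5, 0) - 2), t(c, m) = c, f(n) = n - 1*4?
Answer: I*sqrt(7)/4263 ≈ 0.00062063*I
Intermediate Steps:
f(n) = -4 + n (f(n) = n - 4 = -4 + n)
q = I*sqrt(7) (q = sqrt(-5 - 2) = sqrt(-7) = I*sqrt(7) ≈ 2.6458*I)
O(y, h) = -4 + h + y (O(y, h) = h + (-4 + y) = -4 + h + y)
1/((((11 + 5) + 5)*(-29))*O(q, 4)) = 1/((((11 + 5) + 5)*(-29))*(-4 + 4 + I*sqrt(7))) = 1/(((16 + 5)*(-29))*(I*sqrt(7))) = 1/((21*(-29))*(I*sqrt(7))) = 1/(-609*I*sqrt(7)) = I*sqrt(7)/4263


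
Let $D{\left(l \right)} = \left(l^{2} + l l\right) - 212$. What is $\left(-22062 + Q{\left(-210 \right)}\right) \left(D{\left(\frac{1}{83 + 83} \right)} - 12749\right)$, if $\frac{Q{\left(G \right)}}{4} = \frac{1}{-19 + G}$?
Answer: $\frac{451102671824357}{1577581} \approx 2.8595 \cdot 10^{8}$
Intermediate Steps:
$Q{\left(G \right)} = \frac{4}{-19 + G}$
$D{\left(l \right)} = -212 + 2 l^{2}$ ($D{\left(l \right)} = \left(l^{2} + l^{2}\right) - 212 = 2 l^{2} - 212 = -212 + 2 l^{2}$)
$\left(-22062 + Q{\left(-210 \right)}\right) \left(D{\left(\frac{1}{83 + 83} \right)} - 12749\right) = \left(-22062 + \frac{4}{-19 - 210}\right) \left(\left(-212 + 2 \left(\frac{1}{83 + 83}\right)^{2}\right) - 12749\right) = \left(-22062 + \frac{4}{-229}\right) \left(\left(-212 + 2 \left(\frac{1}{166}\right)^{2}\right) - 12749\right) = \left(-22062 + 4 \left(- \frac{1}{229}\right)\right) \left(\left(-212 + \frac{2}{27556}\right) - 12749\right) = \left(-22062 - \frac{4}{229}\right) \left(\left(-212 + 2 \cdot \frac{1}{27556}\right) - 12749\right) = - \frac{5052202 \left(\left(-212 + \frac{1}{13778}\right) - 12749\right)}{229} = - \frac{5052202 \left(- \frac{2920935}{13778} - 12749\right)}{229} = \left(- \frac{5052202}{229}\right) \left(- \frac{178576657}{13778}\right) = \frac{451102671824357}{1577581}$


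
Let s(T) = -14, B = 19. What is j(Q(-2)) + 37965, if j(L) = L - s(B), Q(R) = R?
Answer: 37977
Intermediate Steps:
j(L) = 14 + L (j(L) = L - 1*(-14) = L + 14 = 14 + L)
j(Q(-2)) + 37965 = (14 - 2) + 37965 = 12 + 37965 = 37977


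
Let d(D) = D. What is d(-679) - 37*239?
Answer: -9522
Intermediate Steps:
d(-679) - 37*239 = -679 - 37*239 = -679 - 1*8843 = -679 - 8843 = -9522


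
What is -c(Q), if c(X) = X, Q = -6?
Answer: 6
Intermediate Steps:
-c(Q) = -1*(-6) = 6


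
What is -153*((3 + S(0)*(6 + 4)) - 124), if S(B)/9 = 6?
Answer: -64107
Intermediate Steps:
S(B) = 54 (S(B) = 9*6 = 54)
-153*((3 + S(0)*(6 + 4)) - 124) = -153*((3 + 54*(6 + 4)) - 124) = -153*((3 + 54*10) - 124) = -153*((3 + 540) - 124) = -153*(543 - 124) = -153*419 = -64107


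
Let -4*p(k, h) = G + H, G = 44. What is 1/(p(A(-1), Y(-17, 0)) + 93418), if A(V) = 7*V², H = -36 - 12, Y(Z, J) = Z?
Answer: 1/93419 ≈ 1.0704e-5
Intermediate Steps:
H = -48
p(k, h) = 1 (p(k, h) = -(44 - 48)/4 = -¼*(-4) = 1)
1/(p(A(-1), Y(-17, 0)) + 93418) = 1/(1 + 93418) = 1/93419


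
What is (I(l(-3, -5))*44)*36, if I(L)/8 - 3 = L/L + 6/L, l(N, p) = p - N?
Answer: 12672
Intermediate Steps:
I(L) = 32 + 48/L (I(L) = 24 + 8*(L/L + 6/L) = 24 + 8*(1 + 6/L) = 24 + (8 + 48/L) = 32 + 48/L)
(I(l(-3, -5))*44)*36 = ((32 + 48/(-5 - 1*(-3)))*44)*36 = ((32 + 48/(-5 + 3))*44)*36 = ((32 + 48/(-2))*44)*36 = ((32 + 48*(-½))*44)*36 = ((32 - 24)*44)*36 = (8*44)*36 = 352*36 = 12672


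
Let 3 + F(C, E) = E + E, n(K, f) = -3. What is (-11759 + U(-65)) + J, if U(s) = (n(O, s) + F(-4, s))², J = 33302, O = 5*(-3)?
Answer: 40039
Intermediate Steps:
O = -15
F(C, E) = -3 + 2*E (F(C, E) = -3 + (E + E) = -3 + 2*E)
U(s) = (-6 + 2*s)² (U(s) = (-3 + (-3 + 2*s))² = (-6 + 2*s)²)
(-11759 + U(-65)) + J = (-11759 + 4*(-3 - 65)²) + 33302 = (-11759 + 4*(-68)²) + 33302 = (-11759 + 4*4624) + 33302 = (-11759 + 18496) + 33302 = 6737 + 33302 = 40039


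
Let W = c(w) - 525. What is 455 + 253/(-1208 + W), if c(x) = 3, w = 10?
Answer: 786897/1730 ≈ 454.85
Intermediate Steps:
W = -522 (W = 3 - 525 = -522)
455 + 253/(-1208 + W) = 455 + 253/(-1208 - 522) = 455 + 253/(-1730) = 455 - 1/1730*253 = 455 - 253/1730 = 786897/1730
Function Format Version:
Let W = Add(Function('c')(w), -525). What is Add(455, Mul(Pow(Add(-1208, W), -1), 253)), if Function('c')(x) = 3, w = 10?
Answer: Rational(786897, 1730) ≈ 454.85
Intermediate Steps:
W = -522 (W = Add(3, -525) = -522)
Add(455, Mul(Pow(Add(-1208, W), -1), 253)) = Add(455, Mul(Pow(Add(-1208, -522), -1), 253)) = Add(455, Mul(Pow(-1730, -1), 253)) = Add(455, Mul(Rational(-1, 1730), 253)) = Add(455, Rational(-253, 1730)) = Rational(786897, 1730)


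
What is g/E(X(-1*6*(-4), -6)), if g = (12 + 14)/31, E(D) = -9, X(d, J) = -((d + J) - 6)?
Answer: -26/279 ≈ -0.093190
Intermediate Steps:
X(d, J) = 6 - J - d (X(d, J) = -((J + d) - 6) = -(-6 + J + d) = 6 - J - d)
g = 26/31 (g = (1/31)*26 = 26/31 ≈ 0.83871)
g/E(X(-1*6*(-4), -6)) = (26/31)/(-9) = (26/31)*(-⅑) = -26/279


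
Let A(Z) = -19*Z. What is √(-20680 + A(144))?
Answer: 2*I*√5854 ≈ 153.02*I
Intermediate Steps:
√(-20680 + A(144)) = √(-20680 - 19*144) = √(-20680 - 2736) = √(-23416) = 2*I*√5854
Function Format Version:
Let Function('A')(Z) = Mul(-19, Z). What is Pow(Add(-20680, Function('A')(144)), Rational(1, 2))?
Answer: Mul(2, I, Pow(5854, Rational(1, 2))) ≈ Mul(153.02, I)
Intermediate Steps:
Pow(Add(-20680, Function('A')(144)), Rational(1, 2)) = Pow(Add(-20680, Mul(-19, 144)), Rational(1, 2)) = Pow(Add(-20680, -2736), Rational(1, 2)) = Pow(-23416, Rational(1, 2)) = Mul(2, I, Pow(5854, Rational(1, 2)))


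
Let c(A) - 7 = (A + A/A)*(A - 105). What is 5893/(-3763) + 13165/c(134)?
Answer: 7023/3922 ≈ 1.7907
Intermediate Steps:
c(A) = 7 + (1 + A)*(-105 + A) (c(A) = 7 + (A + A/A)*(A - 105) = 7 + (A + 1)*(-105 + A) = 7 + (1 + A)*(-105 + A))
5893/(-3763) + 13165/c(134) = 5893/(-3763) + 13165/(-98 + 134² - 104*134) = 5893*(-1/3763) + 13165/(-98 + 17956 - 13936) = -83/53 + 13165/3922 = 7023/3922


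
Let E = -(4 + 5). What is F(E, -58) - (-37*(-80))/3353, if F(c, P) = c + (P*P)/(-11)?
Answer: -11643999/36883 ≈ -315.70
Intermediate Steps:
E = -9 (E = -1*9 = -9)
F(c, P) = c - P**2/11 (F(c, P) = c + P**2*(-1/11) = c - P**2/11)
F(E, -58) - (-37*(-80))/3353 = (-9 - 1/11*(-58)**2) - (-37*(-80))/3353 = (-9 - 1/11*3364) - 2960/3353 = (-9 - 3364/11) - 1*2960/3353 = -3463/11 - 2960/3353 = -11643999/36883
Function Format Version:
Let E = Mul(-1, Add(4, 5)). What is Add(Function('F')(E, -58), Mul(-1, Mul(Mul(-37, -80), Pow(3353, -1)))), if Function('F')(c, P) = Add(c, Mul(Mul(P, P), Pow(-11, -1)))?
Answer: Rational(-11643999, 36883) ≈ -315.70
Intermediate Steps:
E = -9 (E = Mul(-1, 9) = -9)
Function('F')(c, P) = Add(c, Mul(Rational(-1, 11), Pow(P, 2))) (Function('F')(c, P) = Add(c, Mul(Pow(P, 2), Rational(-1, 11))) = Add(c, Mul(Rational(-1, 11), Pow(P, 2))))
Add(Function('F')(E, -58), Mul(-1, Mul(Mul(-37, -80), Pow(3353, -1)))) = Add(Add(-9, Mul(Rational(-1, 11), Pow(-58, 2))), Mul(-1, Mul(Mul(-37, -80), Pow(3353, -1)))) = Add(Add(-9, Mul(Rational(-1, 11), 3364)), Mul(-1, Mul(2960, Rational(1, 3353)))) = Add(Add(-9, Rational(-3364, 11)), Mul(-1, Rational(2960, 3353))) = Add(Rational(-3463, 11), Rational(-2960, 3353)) = Rational(-11643999, 36883)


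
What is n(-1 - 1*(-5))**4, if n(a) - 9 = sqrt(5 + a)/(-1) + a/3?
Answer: 234256/81 ≈ 2892.1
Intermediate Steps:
n(a) = 9 - sqrt(5 + a) + a/3 (n(a) = 9 + (sqrt(5 + a)/(-1) + a/3) = 9 + (sqrt(5 + a)*(-1) + a*(1/3)) = 9 + (-sqrt(5 + a) + a/3) = 9 - sqrt(5 + a) + a/3)
n(-1 - 1*(-5))**4 = (9 - sqrt(5 + (-1 - 1*(-5))) + (-1 - 1*(-5))/3)**4 = (9 - sqrt(5 + (-1 + 5)) + (-1 + 5)/3)**4 = (9 - sqrt(5 + 4) + (1/3)*4)**4 = (9 - sqrt(9) + 4/3)**4 = (9 - 1*3 + 4/3)**4 = (9 - 3 + 4/3)**4 = (22/3)**4 = 234256/81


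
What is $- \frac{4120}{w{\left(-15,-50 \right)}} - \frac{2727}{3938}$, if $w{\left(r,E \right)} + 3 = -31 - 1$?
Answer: $\frac{3225823}{27566} \approx 117.02$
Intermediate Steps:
$w{\left(r,E \right)} = -35$ ($w{\left(r,E \right)} = -3 - 32 = -35$)
$- \frac{4120}{w{\left(-15,-50 \right)}} - \frac{2727}{3938} = - \frac{4120}{-35} - \frac{2727}{3938} = \left(-4120\right) \left(- \frac{1}{35}\right) - \frac{2727}{3938} = \frac{824}{7} - \frac{2727}{3938} = \frac{3225823}{27566}$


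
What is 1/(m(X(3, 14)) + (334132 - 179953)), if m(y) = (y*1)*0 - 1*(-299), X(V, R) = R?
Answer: 1/154478 ≈ 6.4734e-6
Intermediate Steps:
m(y) = 299 (m(y) = y*0 + 299 = 0 + 299 = 299)
1/(m(X(3, 14)) + (334132 - 179953)) = 1/(299 + (334132 - 179953)) = 1/(299 + 154179) = 1/154478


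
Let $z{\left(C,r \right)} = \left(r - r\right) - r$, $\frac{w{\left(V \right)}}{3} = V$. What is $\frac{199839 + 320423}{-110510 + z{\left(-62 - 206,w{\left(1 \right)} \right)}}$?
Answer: $- \frac{520262}{110513} \approx -4.7077$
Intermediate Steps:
$w{\left(V \right)} = 3 V$
$z{\left(C,r \right)} = - r$ ($z{\left(C,r \right)} = 0 - r = - r$)
$\frac{199839 + 320423}{-110510 + z{\left(-62 - 206,w{\left(1 \right)} \right)}} = \frac{199839 + 320423}{-110510 - 3 \cdot 1} = \frac{520262}{-110510 - 3} = \frac{520262}{-110513} = 520262 \left(- \frac{1}{110513}\right) = - \frac{520262}{110513}$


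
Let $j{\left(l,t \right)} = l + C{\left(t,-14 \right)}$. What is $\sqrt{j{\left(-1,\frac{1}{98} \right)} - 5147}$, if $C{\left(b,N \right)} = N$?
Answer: $i \sqrt{5162} \approx 71.847 i$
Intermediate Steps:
$j{\left(l,t \right)} = -14 + l$ ($j{\left(l,t \right)} = l - 14 = -14 + l$)
$\sqrt{j{\left(-1,\frac{1}{98} \right)} - 5147} = \sqrt{\left(-14 - 1\right) - 5147} = \sqrt{-15 - 5147} = \sqrt{-5162} = i \sqrt{5162}$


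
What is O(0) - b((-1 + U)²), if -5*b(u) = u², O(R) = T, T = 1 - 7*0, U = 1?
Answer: 1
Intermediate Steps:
T = 1 (T = 1 + 0 = 1)
O(R) = 1
b(u) = -u²/5
O(0) - b((-1 + U)²) = 1 - (-1)*((-1 + 1)²)²/5 = 1 - (-1)*(0²)²/5 = 1 - (-1)*0²/5 = 1 - (-1)*0/5 = 1 - 1*0 = 1 + 0 = 1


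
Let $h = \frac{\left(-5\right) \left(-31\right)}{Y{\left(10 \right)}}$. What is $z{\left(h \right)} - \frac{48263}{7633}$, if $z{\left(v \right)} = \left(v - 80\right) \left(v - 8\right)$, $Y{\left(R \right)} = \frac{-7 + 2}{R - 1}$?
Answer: $\frac{46258978}{449} \approx 1.0303 \cdot 10^{5}$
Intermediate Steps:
$Y{\left(R \right)} = - \frac{5}{-1 + R}$
$h = -279$ ($h = \frac{\left(-5\right) \left(-31\right)}{\left(-5\right) \frac{1}{-1 + 10}} = \frac{155}{\left(-5\right) \frac{1}{9}} = \frac{155}{- \frac{5}{9}} = 155 \left(- \frac{9}{5}\right) = -279$)
$z{\left(v \right)} = \left(-80 + v\right) \left(-8 + v\right)$
$z{\left(h \right)} - \frac{48263}{7633} = \left(640 + \left(-279\right)^{2} - -24552\right) - \frac{48263}{7633} = \left(640 + 77841 + 24552\right) - \frac{2839}{449} = 103033 - \frac{2839}{449} = \frac{46258978}{449}$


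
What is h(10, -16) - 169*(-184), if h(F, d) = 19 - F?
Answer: 31105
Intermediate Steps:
h(10, -16) - 169*(-184) = (19 - 1*10) - 169*(-184) = (19 - 10) + 31096 = 9 + 31096 = 31105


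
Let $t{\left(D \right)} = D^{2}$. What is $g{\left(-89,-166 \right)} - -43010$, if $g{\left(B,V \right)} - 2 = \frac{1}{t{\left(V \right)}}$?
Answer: $\frac{1185238673}{27556} \approx 43012.0$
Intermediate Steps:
$g{\left(B,V \right)} = 2 + \frac{1}{V^{2}}$
$g{\left(-89,-166 \right)} - -43010 = \left(2 + \frac{1}{27556}\right) - -43010 = \left(2 + \frac{1}{27556}\right) + 43010 = \frac{55113}{27556} + 43010 = \frac{1185238673}{27556}$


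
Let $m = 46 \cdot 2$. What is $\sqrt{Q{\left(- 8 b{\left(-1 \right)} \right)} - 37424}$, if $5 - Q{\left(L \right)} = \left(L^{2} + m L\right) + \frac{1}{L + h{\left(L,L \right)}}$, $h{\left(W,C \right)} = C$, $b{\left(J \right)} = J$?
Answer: $\frac{3 i \sqrt{67945}}{4} \approx 195.5 i$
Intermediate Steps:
$m = 92$
$Q{\left(L \right)} = 5 - L^{2} - 92 L - \frac{1}{2 L}$ ($Q{\left(L \right)} = 5 - \left(\left(L^{2} + 92 L\right) + \frac{1}{L + L}\right) = 5 - \left(\left(L^{2} + 92 L\right) + \frac{1}{2 L}\right) = 5 - \left(L^{2} + \frac{1}{2 L} + 92 L\right) = 5 - L^{2} - 92 L - \frac{1}{2 L}$)
$\sqrt{Q{\left(- 8 b{\left(-1 \right)} \right)} - 37424} = \sqrt{\left(5 - \left(\left(-8\right) \left(-1\right)\right)^{2} - 92 \left(\left(-8\right) \left(-1\right)\right) - \frac{1}{2 \left(\left(-8\right) \left(-1\right)\right)}\right) - 37424} = \sqrt{\left(5 - 8^{2} - 736 - \frac{1}{2 \cdot 8}\right) - 37424} = \sqrt{\left(5 - 64 - 736 - \frac{1}{16}\right) - 37424} = \sqrt{- \frac{12721}{16} - 37424} = \sqrt{- \frac{611505}{16}} = \frac{3 i \sqrt{67945}}{4}$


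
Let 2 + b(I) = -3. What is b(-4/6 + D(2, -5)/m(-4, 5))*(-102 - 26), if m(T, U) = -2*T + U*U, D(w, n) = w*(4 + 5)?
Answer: 640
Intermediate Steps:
D(w, n) = 9*w (D(w, n) = w*9 = 9*w)
m(T, U) = U² - 2*T (m(T, U) = -2*T + U² = U² - 2*T)
b(I) = -5 (b(I) = -2 - 3 = -5)
b(-4/6 + D(2, -5)/m(-4, 5))*(-102 - 26) = -5*(-102 - 26) = -5*(-128) = 640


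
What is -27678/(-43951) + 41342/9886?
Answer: 1045323475/217249793 ≈ 4.8116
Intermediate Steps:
-27678/(-43951) + 41342/9886 = -27678*(-1/43951) + 41342*(1/9886) = 27678/43951 + 20671/4943 = 1045323475/217249793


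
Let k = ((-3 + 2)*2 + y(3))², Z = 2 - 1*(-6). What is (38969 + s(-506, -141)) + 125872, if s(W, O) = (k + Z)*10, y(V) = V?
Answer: 164931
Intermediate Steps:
Z = 8 (Z = 2 + 6 = 8)
k = 1 (k = ((-3 + 2)*2 + 3)² = (-1*2 + 3)² = (-2 + 3)² = 1² = 1)
s(W, O) = 90 (s(W, O) = (1 + 8)*10 = 9*10 = 90)
(38969 + s(-506, -141)) + 125872 = (38969 + 90) + 125872 = 39059 + 125872 = 164931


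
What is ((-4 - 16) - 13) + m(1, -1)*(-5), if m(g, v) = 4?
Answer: -53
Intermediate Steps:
((-4 - 16) - 13) + m(1, -1)*(-5) = ((-4 - 16) - 13) + 4*(-5) = (-20 - 13) - 20 = -33 - 20 = -53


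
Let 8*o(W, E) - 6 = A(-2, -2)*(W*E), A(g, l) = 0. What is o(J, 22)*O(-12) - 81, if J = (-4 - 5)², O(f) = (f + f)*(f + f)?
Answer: 351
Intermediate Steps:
O(f) = 4*f² (O(f) = (2*f)*(2*f) = 4*f²)
J = 81 (J = (-9)² = 81)
o(W, E) = ¾ (o(W, E) = ¾ + (0*(W*E))/8 = ¾ + (0*(E*W))/8 = ¾ + (⅛)*0 = ¾ + 0 = ¾)
o(J, 22)*O(-12) - 81 = 3*(4*(-12)²)/4 - 81 = 3*(4*144)/4 - 81 = (¾)*576 - 81 = 432 - 81 = 351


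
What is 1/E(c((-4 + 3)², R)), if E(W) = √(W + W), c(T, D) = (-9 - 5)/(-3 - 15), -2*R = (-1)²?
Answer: 3*√14/14 ≈ 0.80178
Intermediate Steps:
R = -½ (R = -½*(-1)² = -½*1 = -½ ≈ -0.50000)
c(T, D) = 7/9 (c(T, D) = -14/(-18) = -14*(-1/18) = 7/9)
E(W) = √2*√W (E(W) = √(2*W) = √2*√W)
1/E(c((-4 + 3)², R)) = 1/(√2*√(7/9)) = 1/(√2*(√7/3)) = 1/(√14/3) = 3*√14/14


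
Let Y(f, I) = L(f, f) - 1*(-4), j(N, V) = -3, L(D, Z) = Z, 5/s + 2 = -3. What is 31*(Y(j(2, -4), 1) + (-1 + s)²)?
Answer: 155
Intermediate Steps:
s = -1 (s = 5/(-2 - 3) = 5/(-5) = 5*(-⅕) = -1)
Y(f, I) = 4 + f (Y(f, I) = f - 1*(-4) = f + 4 = 4 + f)
31*(Y(j(2, -4), 1) + (-1 + s)²) = 31*((4 - 3) + (-1 - 1)²) = 31*(1 + (-2)²) = 31*(1 + 4) = 31*5 = 155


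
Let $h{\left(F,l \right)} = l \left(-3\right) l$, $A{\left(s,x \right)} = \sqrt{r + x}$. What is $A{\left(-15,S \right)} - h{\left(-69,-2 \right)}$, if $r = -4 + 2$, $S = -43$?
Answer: $12 + 3 i \sqrt{5} \approx 12.0 + 6.7082 i$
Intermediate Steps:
$r = -2$
$A{\left(s,x \right)} = \sqrt{-2 + x}$
$h{\left(F,l \right)} = - 3 l^{2}$ ($h{\left(F,l \right)} = - 3 l l = - 3 l^{2}$)
$A{\left(-15,S \right)} - h{\left(-69,-2 \right)} = \sqrt{-2 - 43} - - 3 \left(-2\right)^{2} = \sqrt{-45} - \left(-3\right) 4 = 3 i \sqrt{5} - -12 = 3 i \sqrt{5} + 12 = 12 + 3 i \sqrt{5}$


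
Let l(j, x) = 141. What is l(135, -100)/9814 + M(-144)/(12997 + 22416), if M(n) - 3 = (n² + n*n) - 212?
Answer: 58564045/49649026 ≈ 1.1796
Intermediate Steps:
M(n) = -209 + 2*n² (M(n) = 3 + ((n² + n*n) - 212) = 3 + ((n² + n²) - 212) = 3 + (2*n² - 212) = 3 + (-212 + 2*n²) = -209 + 2*n²)
l(135, -100)/9814 + M(-144)/(12997 + 22416) = 141/9814 + (-209 + 2*(-144)²)/(12997 + 22416) = 141*(1/9814) + (-209 + 2*20736)/35413 = 141/9814 + (-209 + 41472)*(1/35413) = 141/9814 + 41263*(1/35413) = 141/9814 + 41263/35413 = 58564045/49649026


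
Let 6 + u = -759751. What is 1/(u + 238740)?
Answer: -1/521017 ≈ -1.9193e-6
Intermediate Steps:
u = -759757 (u = -6 - 759751 = -759757)
1/(u + 238740) = 1/(-759757 + 238740) = 1/(-521017) = -1/521017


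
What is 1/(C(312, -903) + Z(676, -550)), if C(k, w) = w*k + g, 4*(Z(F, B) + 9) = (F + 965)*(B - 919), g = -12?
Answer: -4/3537657 ≈ -1.1307e-6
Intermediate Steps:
Z(F, B) = -9 + (-919 + B)*(965 + F)/4 (Z(F, B) = -9 + ((F + 965)*(B - 919))/4 = -9 + ((965 + F)*(-919 + B))/4 = -9 + ((-919 + B)*(965 + F))/4 = -9 + (-919 + B)*(965 + F)/4)
C(k, w) = -12 + k*w (C(k, w) = w*k - 12 = k*w - 12 = -12 + k*w)
1/(C(312, -903) + Z(676, -550)) = 1/((-12 + 312*(-903)) + (-886871/4 - 919/4*676 + (965/4)*(-550) + (¼)*(-550)*676)) = 1/((-12 - 281736) + (-886871/4 - 155311 - 265375/2 - 92950)) = 1/(-281748 - 2410665/4) = 1/(-3537657/4) = -4/3537657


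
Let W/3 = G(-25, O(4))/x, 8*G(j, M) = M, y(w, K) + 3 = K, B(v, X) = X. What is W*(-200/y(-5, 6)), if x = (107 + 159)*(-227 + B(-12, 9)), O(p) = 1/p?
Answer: 25/231952 ≈ 0.00010778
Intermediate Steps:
y(w, K) = -3 + K
G(j, M) = M/8
x = -57988 (x = (107 + 159)*(-227 + 9) = 266*(-218) = -57988)
W = -3/1855616 (W = 3*(((1/8)/4)/(-57988)) = 3*(((1/8)*(1/4))*(-1/57988)) = 3*((1/32)*(-1/57988)) = 3*(-1/1855616) = -3/1855616 ≈ -1.6167e-6)
W*(-200/y(-5, 6)) = -(-75)/(231952*(-3 + 6)) = -(-75)/(231952*3) = -3/1855616*(-200/3) = 25/231952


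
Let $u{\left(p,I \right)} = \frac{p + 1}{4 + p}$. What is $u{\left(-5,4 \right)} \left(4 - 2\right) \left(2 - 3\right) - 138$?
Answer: $-146$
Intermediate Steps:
$u{\left(p,I \right)} = \frac{1 + p}{4 + p}$
$u{\left(-5,4 \right)} \left(4 - 2\right) \left(2 - 3\right) - 138 = \frac{1 - 5}{4 - 5} \left(4 - 2\right) \left(2 - 3\right) - 138 = \frac{1}{-1} \left(-4\right) 2 \left(-1\right) - 138 = \left(-1\right) \left(-4\right) \left(-2\right) - 138 = 4 \left(-2\right) - 138 = -8 - 138 = -146$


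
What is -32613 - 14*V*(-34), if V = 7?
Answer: -29281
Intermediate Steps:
-32613 - 14*V*(-34) = -32613 - 14*7*(-34) = -32613 - 98*(-34) = -32613 - 1*(-3332) = -32613 + 3332 = -29281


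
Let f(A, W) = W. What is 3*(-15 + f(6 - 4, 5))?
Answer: -30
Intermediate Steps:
3*(-15 + f(6 - 4, 5)) = 3*(-15 + 5) = 3*(-10) = -30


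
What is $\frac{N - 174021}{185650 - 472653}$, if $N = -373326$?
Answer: $\frac{547347}{287003} \approx 1.9071$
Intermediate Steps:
$\frac{N - 174021}{185650 - 472653} = \frac{-373326 - 174021}{185650 - 472653} = - \frac{547347}{-287003} = \left(-547347\right) \left(- \frac{1}{287003}\right) = \frac{547347}{287003}$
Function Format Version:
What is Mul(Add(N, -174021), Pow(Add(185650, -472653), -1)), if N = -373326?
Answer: Rational(547347, 287003) ≈ 1.9071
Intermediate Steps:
Mul(Add(N, -174021), Pow(Add(185650, -472653), -1)) = Mul(Add(-373326, -174021), Pow(Add(185650, -472653), -1)) = Mul(-547347, Pow(-287003, -1)) = Mul(-547347, Rational(-1, 287003)) = Rational(547347, 287003)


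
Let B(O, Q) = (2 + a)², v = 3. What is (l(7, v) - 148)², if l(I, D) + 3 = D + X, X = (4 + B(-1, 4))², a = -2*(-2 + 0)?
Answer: 2108304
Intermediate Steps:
a = 4 (a = -2*(-2) = 4)
B(O, Q) = 36 (B(O, Q) = (2 + 4)² = 6² = 36)
X = 1600 (X = (4 + 36)² = 40² = 1600)
l(I, D) = 1597 + D (l(I, D) = -3 + (D + 1600) = -3 + (1600 + D) = 1597 + D)
(l(7, v) - 148)² = ((1597 + 3) - 148)² = (1600 - 148)² = 1452² = 2108304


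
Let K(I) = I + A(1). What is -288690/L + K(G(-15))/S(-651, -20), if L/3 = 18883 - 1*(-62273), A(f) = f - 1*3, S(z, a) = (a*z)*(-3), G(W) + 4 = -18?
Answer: -52177723/44027130 ≈ -1.1851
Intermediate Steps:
G(W) = -22 (G(W) = -4 - 18 = -22)
S(z, a) = -3*a*z
A(f) = -3 + f (A(f) = f - 3 = -3 + f)
L = 243468 (L = 3*(18883 - 1*(-62273)) = 3*(18883 + 62273) = 3*81156 = 243468)
K(I) = -2 + I (K(I) = I + (-3 + 1) = I - 2 = -2 + I)
-288690/L + K(G(-15))/S(-651, -20) = -288690/243468 + (-2 - 22)/((-3*(-20)*(-651))) = -288690*1/243468 - 24/(-39060) = -48115/40578 - 24*(-1/39060) = -48115/40578 + 2/3255 = -52177723/44027130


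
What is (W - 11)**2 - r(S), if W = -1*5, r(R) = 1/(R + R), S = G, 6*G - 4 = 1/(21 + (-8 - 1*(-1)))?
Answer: 4850/19 ≈ 255.26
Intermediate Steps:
G = 19/28 (G = 2/3 + 1/(6*(21 + (-8 - 1*(-1)))) = 2/3 + 1/(6*(21 + (-8 + 1))) = 2/3 + 1/(6*(21 - 7)) = 2/3 + (1/6)/14 = 2/3 + (1/6)*(1/14) = 2/3 + 1/84 = 19/28 ≈ 0.67857)
S = 19/28 ≈ 0.67857
r(R) = 1/(2*R)
W = -5
(W - 11)**2 - r(S) = (-5 - 11)**2 - 1/(2*19/28) = (-16)**2 - 28/(2*19) = 256 - 1*14/19 = 256 - 14/19 = 4850/19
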